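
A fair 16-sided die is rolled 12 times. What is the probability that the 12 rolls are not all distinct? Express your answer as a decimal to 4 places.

P(all 12 different) = 16/16 · 15/16 · ··· · 5/16 ≈ 0.0031.
P(at least two equal) = 1 − 0.0031 = 0.9969.

0.9969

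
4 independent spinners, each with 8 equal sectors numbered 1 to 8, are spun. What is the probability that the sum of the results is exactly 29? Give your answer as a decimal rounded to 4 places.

0.0049

There are 8^4 = 4096 equally likely outcomes.
The number of ordered 4-tuples from {1,…,8} summing to 29 is 20.
P(sum = 29) = 20/4096 = 5/1024 ≈ 0.0049.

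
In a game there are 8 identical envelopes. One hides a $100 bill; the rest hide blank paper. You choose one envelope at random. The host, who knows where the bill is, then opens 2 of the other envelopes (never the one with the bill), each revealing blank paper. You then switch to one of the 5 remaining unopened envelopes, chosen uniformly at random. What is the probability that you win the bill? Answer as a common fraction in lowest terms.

Your original envelope holds the bill with probability 1/8, so the other 7 collectively hold it with probability 7/8.
The host can always find 2 empty envelopes to open, so the reveals don't change that 7/8; it is now spread over the 5 remaining unopened envelopes.
P(win by switching) = (7/8) · (1/5) = 7/40.

7/40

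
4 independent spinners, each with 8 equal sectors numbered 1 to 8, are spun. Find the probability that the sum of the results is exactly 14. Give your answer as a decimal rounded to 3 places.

There are 8^4 = 4096 equally likely outcomes.
The number of ordered 4-tuples from {1,…,8} summing to 14 is 246.
P(sum = 14) = 246/4096 = 123/2048 ≈ 0.060.

0.060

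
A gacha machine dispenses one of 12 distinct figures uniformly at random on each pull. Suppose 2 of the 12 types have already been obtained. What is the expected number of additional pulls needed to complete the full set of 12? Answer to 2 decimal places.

Starting from 2 distinct types, each trial gives a new one with probability (12−i)/12 when i types are held, so the wait for the next new type is 12/(12−i).
E = 12/10 + 12/9 + 12/8 + 12/7 + 12/6 + 12/5 + 12/4 + 12/3 + 12/2 + 12/1 = 7381/210 ≈ 35.15.

35.15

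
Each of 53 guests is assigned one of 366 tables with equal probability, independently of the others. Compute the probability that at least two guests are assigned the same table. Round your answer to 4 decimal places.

0.9809

It's easier to compute the probability that all 53 are distinct.
P(all distinct) = 366/366 · 365/366 · ··· · 314/366 ≈ 0.0191.
So the probability of at least one match is 1 − 0.0191 = 0.9809.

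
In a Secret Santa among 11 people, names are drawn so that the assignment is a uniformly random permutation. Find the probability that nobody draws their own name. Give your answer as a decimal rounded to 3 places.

0.368

This is the derangement probability: permutations of 11 with no fixed point.
D(11) = 11! · (1 − 1/1! + 1/2! − ··· + (−1)^11/11!) = 14684570.
P = 14684570/39916800 = 1468457/3991680 ≈ 0.368.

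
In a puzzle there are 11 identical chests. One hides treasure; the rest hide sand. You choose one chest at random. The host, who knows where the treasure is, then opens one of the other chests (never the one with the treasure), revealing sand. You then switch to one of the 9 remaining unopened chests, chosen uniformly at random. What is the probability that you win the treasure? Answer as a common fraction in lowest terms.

10/99

Your original chest holds the treasure with probability 1/11, so the other 10 collectively hold it with probability 10/11.
The host can always find an empty chest to open, so this doesn't change that 10/11; it is now spread over the 9 remaining unopened chests.
P(win by switching) = (10/11) · (1/9) = 10/99.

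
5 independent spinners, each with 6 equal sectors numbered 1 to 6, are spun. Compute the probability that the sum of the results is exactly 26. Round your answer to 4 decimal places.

There are 6^5 = 7776 equally likely outcomes.
The number of ordered 5-tuples from {1,…,6} summing to 26 is 70.
P(sum = 26) = 70/7776 = 35/3888 ≈ 0.0090.

0.0090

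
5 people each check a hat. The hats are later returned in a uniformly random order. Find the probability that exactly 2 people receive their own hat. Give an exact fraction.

1/6

Choose which 2 of the 5 are fixed: C(5,2) = 10 ways.
The remaining 3 must have no fixed point: D(3) = 2.
P = 10·2/120 = 1/6.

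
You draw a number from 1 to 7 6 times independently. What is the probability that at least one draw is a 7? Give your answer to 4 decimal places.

P(no draw is a 7) = (6/7)^6 ≈ 0.3966.
P(at least one) = 1 − 0.3966 = 0.6034.

0.6034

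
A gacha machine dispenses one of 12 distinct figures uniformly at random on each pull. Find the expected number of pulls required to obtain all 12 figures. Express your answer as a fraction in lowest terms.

After i distinct types are collected, each trial gives a new one with probability (12−i)/12, so the expected wait for the next new type is 12/(12−i).
E = 12/12 + 12/11 + 12/10 + 12/9 + 12/8 + 12/7 + 12/6 + 12/5 + 12/4 + 12/3 + 12/2 + 12/1 = 86021/2310.

86021/2310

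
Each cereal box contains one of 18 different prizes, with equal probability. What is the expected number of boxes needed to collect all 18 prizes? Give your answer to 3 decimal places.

After i distinct types are collected, each trial gives a new one with probability (18−i)/18, so the expected wait for the next new type is 18/(18−i).
E = 18/18 + 18/17 + 18/16 + 18/15 + 18/14 + 18/13 + 18/12 + 18/11 + 18/10 + 18/9 + 18/8 + 18/7 + 18/6 + 18/5 + 18/4 + 18/3 + 18/2 + 18/1 = 42822903/680680 ≈ 62.912.

62.912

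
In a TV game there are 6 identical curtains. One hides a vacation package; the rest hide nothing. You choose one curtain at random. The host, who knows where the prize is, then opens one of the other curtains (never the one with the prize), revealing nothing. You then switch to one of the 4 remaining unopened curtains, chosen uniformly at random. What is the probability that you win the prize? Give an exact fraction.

Your original curtain holds the prize with probability 1/6, so the other 5 collectively hold it with probability 5/6.
The host can always find an empty curtain to open, so this doesn't change that 5/6; it is now spread over the 4 remaining unopened curtains.
P(win by switching) = (5/6) · (1/4) = 5/24.

5/24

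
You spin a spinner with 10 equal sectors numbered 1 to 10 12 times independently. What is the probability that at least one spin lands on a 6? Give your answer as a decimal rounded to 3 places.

0.718

P(no spin lands on a 6) = (9/10)^12 ≈ 0.282.
P(at least one) = 1 − 0.282 = 0.718.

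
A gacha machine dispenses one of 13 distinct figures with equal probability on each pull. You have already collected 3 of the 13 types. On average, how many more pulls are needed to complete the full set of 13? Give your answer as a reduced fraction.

95953/2520

Starting from 3 distinct types, each trial gives a new one with probability (13−i)/13 when i types are held, so the wait for the next new type is 13/(13−i).
E = 13/10 + 13/9 + 13/8 + 13/7 + 13/6 + 13/5 + 13/4 + 13/3 + 13/2 + 13/1 = 95953/2520.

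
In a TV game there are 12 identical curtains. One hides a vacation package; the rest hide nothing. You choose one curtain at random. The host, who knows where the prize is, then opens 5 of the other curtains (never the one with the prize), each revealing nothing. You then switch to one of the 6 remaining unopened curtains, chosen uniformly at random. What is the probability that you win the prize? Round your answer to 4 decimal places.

Your original curtain holds the prize with probability 1/12, so the other 11 collectively hold it with probability 11/12.
The host can always find 5 empty curtains to open, so the reveals don't change that 11/12; it is now spread over the 6 remaining unopened curtains.
P(win by switching) = (11/12) · (1/6) = 11/72 ≈ 0.1528.

0.1528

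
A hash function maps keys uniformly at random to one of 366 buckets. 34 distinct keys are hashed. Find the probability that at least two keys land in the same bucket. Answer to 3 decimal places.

0.794

It's easier to compute the probability that all 34 are distinct.
P(all distinct) = 366/366 · 365/366 · ··· · 333/366 ≈ 0.206.
So the probability of at least one match is 1 − 0.206 = 0.794.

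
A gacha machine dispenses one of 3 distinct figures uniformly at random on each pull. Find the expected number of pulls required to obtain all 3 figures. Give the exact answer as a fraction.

11/2

After i distinct types are collected, each trial gives a new one with probability (3−i)/3, so the expected wait for the next new type is 3/(3−i).
E = 3/3 + 3/2 + 3/1 = 11/2.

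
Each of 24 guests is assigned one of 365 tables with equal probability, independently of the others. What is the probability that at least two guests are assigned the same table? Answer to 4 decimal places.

0.5383

It's easier to compute the probability that all 24 are distinct.
P(all distinct) = 365/365 · 364/365 · ··· · 342/365 ≈ 0.4617.
So the probability of at least one match is 1 − 0.4617 = 0.5383.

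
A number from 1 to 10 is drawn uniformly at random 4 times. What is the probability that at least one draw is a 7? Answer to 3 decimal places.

P(no draw is a 7) = (9/10)^4 ≈ 0.656.
P(at least one) = 1 − 0.656 = 0.344.

0.344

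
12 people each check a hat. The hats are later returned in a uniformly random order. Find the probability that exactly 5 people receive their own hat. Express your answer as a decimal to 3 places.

0.003

Choose which 5 of the 12 are fixed: C(12,5) = 792 ways.
The remaining 7 must have no fixed point: D(7) = 1854.
P = 792·1854/479001600 = 103/33600 ≈ 0.003.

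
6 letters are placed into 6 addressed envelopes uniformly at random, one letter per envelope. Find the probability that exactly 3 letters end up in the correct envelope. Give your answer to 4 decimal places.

0.0556

Choose which 3 of the 6 are fixed: C(6,3) = 20 ways.
The remaining 3 must have no fixed point: D(3) = 2.
P = 20·2/720 = 1/18 ≈ 0.0556.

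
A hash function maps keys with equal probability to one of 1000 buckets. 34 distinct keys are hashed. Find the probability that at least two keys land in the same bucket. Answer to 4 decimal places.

It's easier to compute the probability that all 34 are distinct.
P(all distinct) = 1000/1000 · 999/1000 · ··· · 967/1000 ≈ 0.5670.
So the probability of at least one match is 1 − 0.5670 = 0.4330.

0.4330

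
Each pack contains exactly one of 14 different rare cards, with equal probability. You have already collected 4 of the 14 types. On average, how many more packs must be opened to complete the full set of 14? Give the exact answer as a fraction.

7381/180

Starting from 4 distinct types, each trial gives a new one with probability (14−i)/14 when i types are held, so the wait for the next new type is 14/(14−i).
E = 14/10 + 14/9 + 14/8 + 14/7 + 14/6 + 14/5 + 14/4 + 14/3 + 14/2 + 14/1 = 7381/180.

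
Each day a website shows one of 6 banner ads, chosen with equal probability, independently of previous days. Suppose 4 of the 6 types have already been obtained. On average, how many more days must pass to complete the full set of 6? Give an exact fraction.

Starting from 4 distinct types, each trial gives a new one with probability (6−i)/6 when i types are held, so the wait for the next new type is 6/(6−i).
E = 6/2 + 6/1 = 9.

9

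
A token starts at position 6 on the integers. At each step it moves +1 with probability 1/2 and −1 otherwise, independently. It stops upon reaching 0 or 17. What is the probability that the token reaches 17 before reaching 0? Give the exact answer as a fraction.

6/17

With a fair step, P(i) = ½P(i−1) + ½P(i+1) with P(0)=0, P(17)=1 has the linear solution P(i) = i/17.
P(6) = 6/17.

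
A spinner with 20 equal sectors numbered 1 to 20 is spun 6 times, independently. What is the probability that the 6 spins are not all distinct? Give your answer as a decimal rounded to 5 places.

0.56395

P(all 6 different) = 20/20 · 19/20 · ··· · 15/20 ≈ 0.43605.
P(at least two equal) = 1 − 0.43605 = 0.56395.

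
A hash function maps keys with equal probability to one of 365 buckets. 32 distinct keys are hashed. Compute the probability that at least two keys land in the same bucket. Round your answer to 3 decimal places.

0.753

It's easier to compute the probability that all 32 are distinct.
P(all distinct) = 365/365 · 364/365 · ··· · 334/365 ≈ 0.247.
So the probability of at least one match is 1 − 0.247 = 0.753.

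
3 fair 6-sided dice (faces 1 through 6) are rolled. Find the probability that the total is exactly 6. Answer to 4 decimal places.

There are 6^3 = 216 equally likely outcomes.
The number of ordered 3-tuples from {1,…,6} summing to 6 is 10.
P(sum = 6) = 10/216 = 5/108 ≈ 0.0463.

0.0463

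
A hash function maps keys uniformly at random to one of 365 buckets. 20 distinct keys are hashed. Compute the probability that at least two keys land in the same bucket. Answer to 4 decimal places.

It's easier to compute the probability that all 20 are distinct.
P(all distinct) = 365/365 · 364/365 · ··· · 346/365 ≈ 0.5886.
So the probability of at least one match is 1 − 0.5886 = 0.4114.

0.4114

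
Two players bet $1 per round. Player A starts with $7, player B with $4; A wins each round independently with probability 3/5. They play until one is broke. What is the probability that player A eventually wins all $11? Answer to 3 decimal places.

Let r = q/p = (2/5)/(3/5) = 2/3. The recurrence P(i) = p·P(i+1) + q·P(i−1) with P(0)=0, P(11)=1 gives P(i) = (1 − r^i)/(1 − r^11).
P(7) = (1 − (2/3)^7) / (1 − (2/3)^11) = 166779/175099 ≈ 0.952.

0.952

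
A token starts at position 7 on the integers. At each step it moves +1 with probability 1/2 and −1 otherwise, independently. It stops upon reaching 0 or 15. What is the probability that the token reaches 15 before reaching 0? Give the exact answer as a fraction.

7/15

With a fair step, P(i) = ½P(i−1) + ½P(i+1) with P(0)=0, P(15)=1 has the linear solution P(i) = i/15.
P(7) = 7/15.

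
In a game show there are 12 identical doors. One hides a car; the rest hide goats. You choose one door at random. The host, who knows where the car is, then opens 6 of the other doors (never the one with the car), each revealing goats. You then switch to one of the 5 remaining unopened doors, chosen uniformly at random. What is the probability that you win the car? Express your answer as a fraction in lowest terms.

11/60

Your original door holds the car with probability 1/12, so the other 11 collectively hold it with probability 11/12.
The host can always find 6 empty doors to open, so the reveals don't change that 11/12; it is now spread over the 5 remaining unopened doors.
P(win by switching) = (11/12) · (1/5) = 11/60.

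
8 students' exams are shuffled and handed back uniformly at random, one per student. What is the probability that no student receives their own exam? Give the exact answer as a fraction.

This is the derangement probability: permutations of 8 with no fixed point.
D(8) = 8! · (1 − 1/1! + 1/2! − ··· + (−1)^8/8!) = 14833.
P = 14833/40320 = 2119/5760.

2119/5760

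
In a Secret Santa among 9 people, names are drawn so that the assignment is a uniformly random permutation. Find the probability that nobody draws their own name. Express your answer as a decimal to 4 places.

This is the derangement probability: permutations of 9 with no fixed point.
D(9) = 9! · (1 − 1/1! + 1/2! − ··· + (−1)^9/9!) = 133496.
P = 133496/362880 = 16687/45360 ≈ 0.3679.

0.3679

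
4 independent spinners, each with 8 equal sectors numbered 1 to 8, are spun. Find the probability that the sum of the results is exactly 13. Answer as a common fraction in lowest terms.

There are 8^4 = 4096 equally likely outcomes.
The number of ordered 4-tuples from {1,…,8} summing to 13 is 204.
P(sum = 13) = 204/4096 = 51/1024.

51/1024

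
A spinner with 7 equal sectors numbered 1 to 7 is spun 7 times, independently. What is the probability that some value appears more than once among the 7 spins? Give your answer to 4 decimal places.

0.9939

P(all 7 different) = 7/7 · 6/7 · ··· · 1/7 ≈ 0.0061.
P(at least two equal) = 1 − 0.0061 = 0.9939.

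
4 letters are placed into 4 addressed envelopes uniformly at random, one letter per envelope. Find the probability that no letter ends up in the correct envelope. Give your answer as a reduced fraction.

This is the derangement probability: permutations of 4 with no fixed point.
D(4) = 4! · (1 − 1/1! + 1/2! − ··· + (−1)^4/4!) = 9.
P = 9/24 = 3/8.

3/8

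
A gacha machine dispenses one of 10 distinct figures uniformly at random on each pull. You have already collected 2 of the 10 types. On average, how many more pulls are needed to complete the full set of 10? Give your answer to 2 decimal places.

Starting from 2 distinct types, each trial gives a new one with probability (10−i)/10 when i types are held, so the wait for the next new type is 10/(10−i).
E = 10/8 + 10/7 + 10/6 + 10/5 + 10/4 + 10/3 + 10/2 + 10/1 = 761/28 ≈ 27.18.

27.18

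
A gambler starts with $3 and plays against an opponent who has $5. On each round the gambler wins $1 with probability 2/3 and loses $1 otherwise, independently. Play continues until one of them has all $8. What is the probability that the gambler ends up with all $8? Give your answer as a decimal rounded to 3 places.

Let r = q/p = (1/3)/(2/3) = 1/2. The recurrence P(i) = p·P(i+1) + q·P(i−1) with P(0)=0, P(8)=1 gives P(i) = (1 − r^i)/(1 − r^8).
P(3) = (1 − (1/2)^3) / (1 − (1/2)^8) = 224/255 ≈ 0.878.

0.878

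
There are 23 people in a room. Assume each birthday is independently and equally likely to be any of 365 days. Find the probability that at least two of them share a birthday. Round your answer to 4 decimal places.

0.5073

It's easier to compute the probability that all 23 are distinct.
P(all distinct) = 365/365 · 364/365 · ··· · 343/365 ≈ 0.4927.
So the probability of at least one match is 1 − 0.4927 = 0.5073.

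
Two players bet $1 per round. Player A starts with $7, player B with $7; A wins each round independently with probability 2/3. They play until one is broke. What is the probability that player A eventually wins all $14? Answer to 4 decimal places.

Let r = q/p = (1/3)/(2/3) = 1/2. The recurrence P(i) = p·P(i+1) + q·P(i−1) with P(0)=0, P(14)=1 gives P(i) = (1 − r^i)/(1 − r^14).
P(7) = (1 − (1/2)^7) / (1 − (1/2)^14) = 128/129 ≈ 0.9922.

0.9922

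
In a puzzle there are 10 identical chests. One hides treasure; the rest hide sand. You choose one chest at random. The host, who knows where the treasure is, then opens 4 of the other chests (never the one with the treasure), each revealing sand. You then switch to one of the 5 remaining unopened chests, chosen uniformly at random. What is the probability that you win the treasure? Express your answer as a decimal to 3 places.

0.180

Your original chest holds the treasure with probability 1/10, so the other 9 collectively hold it with probability 9/10.
The host can always find 4 empty chests to open, so the reveals don't change that 9/10; it is now spread over the 5 remaining unopened chests.
P(win by switching) = (9/10) · (1/5) = 9/50 ≈ 0.180.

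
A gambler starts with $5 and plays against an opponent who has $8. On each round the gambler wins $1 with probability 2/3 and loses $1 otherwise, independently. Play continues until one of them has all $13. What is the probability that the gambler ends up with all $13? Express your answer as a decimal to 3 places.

0.969

Let r = q/p = (1/3)/(2/3) = 1/2. The recurrence P(i) = p·P(i+1) + q·P(i−1) with P(0)=0, P(13)=1 gives P(i) = (1 − r^i)/(1 − r^13).
P(5) = (1 − (1/2)^5) / (1 − (1/2)^13) = 7936/8191 ≈ 0.969.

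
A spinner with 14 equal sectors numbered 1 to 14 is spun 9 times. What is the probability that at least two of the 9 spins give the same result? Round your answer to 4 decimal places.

0.9648

P(all 9 different) = 14/14 · 13/14 · ··· · 6/14 ≈ 0.0352.
P(at least two equal) = 1 − 0.0352 = 0.9648.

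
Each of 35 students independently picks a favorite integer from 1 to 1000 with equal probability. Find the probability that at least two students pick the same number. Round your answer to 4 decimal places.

0.4523

It's easier to compute the probability that all 35 are distinct.
P(all distinct) = 1000/1000 · 999/1000 · ··· · 966/1000 ≈ 0.5477.
So the probability of at least one match is 1 − 0.5477 = 0.4523.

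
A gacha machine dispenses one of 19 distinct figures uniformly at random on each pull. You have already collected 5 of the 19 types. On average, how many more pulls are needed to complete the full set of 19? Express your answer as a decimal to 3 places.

Starting from 5 distinct types, each trial gives a new one with probability (19−i)/19 when i types are held, so the wait for the next new type is 19/(19−i).
E = 19/14 + 19/13 + 19/12 + 19/11 + 19/10 + 19/9 + 19/8 + 19/7 + 19/6 + 19/5 + 19/4 + 19/3 + 19/2 + 19/1 = 22262927/360360 ≈ 61.780.

61.780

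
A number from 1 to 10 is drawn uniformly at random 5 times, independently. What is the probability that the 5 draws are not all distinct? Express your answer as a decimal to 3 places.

P(all 5 different) = 10/10 · 9/10 · ··· · 6/10 ≈ 0.302.
P(at least two equal) = 1 − 0.302 = 0.698.

0.698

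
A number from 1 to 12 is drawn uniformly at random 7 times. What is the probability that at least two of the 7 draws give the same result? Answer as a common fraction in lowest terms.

P(all 7 different) = 12/12 · 11/12 · ··· · 6/12 = 385/3456.
P(at least two equal) = 1 − 385/3456 = 3071/3456.

3071/3456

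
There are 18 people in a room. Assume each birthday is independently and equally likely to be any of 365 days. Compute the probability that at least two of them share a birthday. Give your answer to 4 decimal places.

It's easier to compute the probability that all 18 are distinct.
P(all distinct) = 365/365 · 364/365 · ··· · 348/365 ≈ 0.6531.
So the probability of at least one match is 1 − 0.6531 = 0.3469.

0.3469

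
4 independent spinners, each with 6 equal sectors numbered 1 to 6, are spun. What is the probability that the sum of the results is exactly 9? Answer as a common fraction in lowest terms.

7/162

There are 6^4 = 1296 equally likely outcomes.
The number of ordered 4-tuples from {1,…,6} summing to 9 is 56.
P(sum = 9) = 56/1296 = 7/162.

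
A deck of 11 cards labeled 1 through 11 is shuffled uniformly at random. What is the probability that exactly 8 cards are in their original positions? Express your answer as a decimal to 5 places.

Choose which 8 of the 11 are fixed: C(11,8) = 165 ways.
The remaining 3 must have no fixed point: D(3) = 2.
P = 165·2/39916800 = 1/120960 ≈ 0.00001.

0.00001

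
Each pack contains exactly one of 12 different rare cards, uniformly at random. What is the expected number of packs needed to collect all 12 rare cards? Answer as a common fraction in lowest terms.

86021/2310

After i distinct types are collected, each trial gives a new one with probability (12−i)/12, so the expected wait for the next new type is 12/(12−i).
E = 12/12 + 12/11 + 12/10 + 12/9 + 12/8 + 12/7 + 12/6 + 12/5 + 12/4 + 12/3 + 12/2 + 12/1 = 86021/2310.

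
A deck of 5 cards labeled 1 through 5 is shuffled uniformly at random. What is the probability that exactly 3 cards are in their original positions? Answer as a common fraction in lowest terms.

1/12

Choose which 3 of the 5 are fixed: C(5,3) = 10 ways.
The remaining 2 must have no fixed point: D(2) = 1.
P = 10·1/120 = 1/12.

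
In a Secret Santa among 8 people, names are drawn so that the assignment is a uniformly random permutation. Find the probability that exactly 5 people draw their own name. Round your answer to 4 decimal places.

0.0028

Choose which 5 of the 8 are fixed: C(8,5) = 56 ways.
The remaining 3 must have no fixed point: D(3) = 2.
P = 56·2/40320 = 1/360 ≈ 0.0028.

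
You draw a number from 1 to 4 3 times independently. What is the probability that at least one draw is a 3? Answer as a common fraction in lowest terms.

37/64

P(no draw is a 3) = (3/4)^3 = 27/64.
P(at least one) = 1 − 27/64 = 37/64.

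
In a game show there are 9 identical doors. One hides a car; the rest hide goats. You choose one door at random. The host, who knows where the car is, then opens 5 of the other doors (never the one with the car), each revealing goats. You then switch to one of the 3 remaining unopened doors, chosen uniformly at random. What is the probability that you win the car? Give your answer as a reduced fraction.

8/27

Your original door holds the car with probability 1/9, so the other 8 collectively hold it with probability 8/9.
The host can always find 5 empty doors to open, so the reveals don't change that 8/9; it is now spread over the 3 remaining unopened doors.
P(win by switching) = (8/9) · (1/3) = 8/27.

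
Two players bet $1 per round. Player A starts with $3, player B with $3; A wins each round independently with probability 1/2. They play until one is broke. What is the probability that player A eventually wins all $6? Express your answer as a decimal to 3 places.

0.500

With a fair step, P(i) = ½P(i−1) + ½P(i+1) with P(0)=0, P(6)=1 has the linear solution P(i) = i/6.
P(3) = 3/6 = 1/2 ≈ 0.500.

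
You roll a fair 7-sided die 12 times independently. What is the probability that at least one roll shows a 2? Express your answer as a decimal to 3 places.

P(no roll shows a 2) = (6/7)^12 ≈ 0.157.
P(at least one) = 1 − 0.157 = 0.843.

0.843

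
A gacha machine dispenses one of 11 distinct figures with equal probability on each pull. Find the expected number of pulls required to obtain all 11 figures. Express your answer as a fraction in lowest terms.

After i distinct types are collected, each trial gives a new one with probability (11−i)/11, so the expected wait for the next new type is 11/(11−i).
E = 11/11 + 11/10 + 11/9 + 11/8 + 11/7 + 11/6 + 11/5 + 11/4 + 11/3 + 11/2 + 11/1 = 83711/2520.

83711/2520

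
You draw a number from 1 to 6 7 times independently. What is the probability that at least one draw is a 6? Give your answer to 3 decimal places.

P(no draw is a 6) = (5/6)^7 ≈ 0.279.
P(at least one) = 1 − 0.279 = 0.721.

0.721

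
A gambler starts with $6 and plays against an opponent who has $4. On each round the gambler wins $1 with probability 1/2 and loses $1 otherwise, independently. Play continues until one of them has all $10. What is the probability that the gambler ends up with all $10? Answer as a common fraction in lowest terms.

With a fair step, P(i) = ½P(i−1) + ½P(i+1) with P(0)=0, P(10)=1 has the linear solution P(i) = i/10.
P(6) = 6/10 = 3/5.

3/5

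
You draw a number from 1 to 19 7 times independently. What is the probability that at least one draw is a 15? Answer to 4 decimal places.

P(no draw is a 15) = (18/19)^7 ≈ 0.6849.
P(at least one) = 1 − 0.6849 = 0.3151.

0.3151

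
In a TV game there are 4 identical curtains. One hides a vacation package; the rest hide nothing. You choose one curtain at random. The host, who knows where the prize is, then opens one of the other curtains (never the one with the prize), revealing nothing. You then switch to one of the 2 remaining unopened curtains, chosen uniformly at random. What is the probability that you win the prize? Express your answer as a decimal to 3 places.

0.375

Your original curtain holds the prize with probability 1/4, so the other 3 collectively hold it with probability 3/4.
The host can always find an empty curtain to open, so this doesn't change that 3/4; it is now spread over the 2 remaining unopened curtains.
P(win by switching) = (3/4) · (1/2) = 3/8 ≈ 0.375.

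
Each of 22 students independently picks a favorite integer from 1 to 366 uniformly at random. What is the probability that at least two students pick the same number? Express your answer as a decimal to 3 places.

0.475

It's easier to compute the probability that all 22 are distinct.
P(all distinct) = 366/366 · 365/366 · ··· · 345/366 ≈ 0.525.
So the probability of at least one match is 1 − 0.525 = 0.475.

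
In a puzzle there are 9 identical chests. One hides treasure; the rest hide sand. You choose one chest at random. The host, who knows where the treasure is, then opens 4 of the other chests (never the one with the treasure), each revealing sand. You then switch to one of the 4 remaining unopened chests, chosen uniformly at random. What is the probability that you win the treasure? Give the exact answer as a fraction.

2/9

Your original chest holds the treasure with probability 1/9, so the other 8 collectively hold it with probability 8/9.
The host can always find 4 empty chests to open, so the reveals don't change that 8/9; it is now spread over the 4 remaining unopened chests.
P(win by switching) = (8/9) · (1/4) = 2/9.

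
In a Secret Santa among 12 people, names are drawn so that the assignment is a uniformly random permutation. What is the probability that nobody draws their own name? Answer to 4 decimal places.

This is the derangement probability: permutations of 12 with no fixed point.
D(12) = 12! · (1 − 1/1! + 1/2! − ··· + (−1)^12/12!) = 176214841.
P = 176214841/479001600 = 16019531/43545600 ≈ 0.3679.

0.3679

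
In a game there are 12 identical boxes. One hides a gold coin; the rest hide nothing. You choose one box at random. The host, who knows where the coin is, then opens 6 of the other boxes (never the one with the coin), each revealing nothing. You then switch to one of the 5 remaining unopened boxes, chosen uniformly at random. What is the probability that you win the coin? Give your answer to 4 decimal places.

0.1833

Your original box holds the coin with probability 1/12, so the other 11 collectively hold it with probability 11/12.
The host can always find 6 empty boxes to open, so the reveals don't change that 11/12; it is now spread over the 5 remaining unopened boxes.
P(win by switching) = (11/12) · (1/5) = 11/60 ≈ 0.1833.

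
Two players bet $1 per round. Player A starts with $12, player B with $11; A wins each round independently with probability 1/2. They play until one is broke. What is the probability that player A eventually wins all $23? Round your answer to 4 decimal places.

0.5217

With a fair step, P(i) = ½P(i−1) + ½P(i+1) with P(0)=0, P(23)=1 has the linear solution P(i) = i/23.
P(12) = 12/23 ≈ 0.5217.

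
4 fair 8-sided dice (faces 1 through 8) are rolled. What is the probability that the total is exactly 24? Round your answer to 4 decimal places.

There are 8^4 = 4096 equally likely outcomes.
The number of ordered 4-tuples from {1,…,8} summing to 24 is 161.
P(sum = 24) = 161/4096 ≈ 0.0393.

0.0393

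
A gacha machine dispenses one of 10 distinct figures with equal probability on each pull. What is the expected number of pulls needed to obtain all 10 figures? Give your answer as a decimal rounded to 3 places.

After i distinct types are collected, each trial gives a new one with probability (10−i)/10, so the expected wait for the next new type is 10/(10−i).
E = 10/10 + 10/9 + 10/8 + 10/7 + 10/6 + 10/5 + 10/4 + 10/3 + 10/2 + 10/1 = 7381/252 ≈ 29.290.

29.290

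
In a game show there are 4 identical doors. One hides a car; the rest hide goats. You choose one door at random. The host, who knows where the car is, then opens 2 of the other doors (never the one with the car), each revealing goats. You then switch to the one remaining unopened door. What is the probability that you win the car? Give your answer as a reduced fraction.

3/4

Your original door holds the car with probability 1/4, so the other 3 collectively hold it with probability 3/4.
The host can always find 2 empty doors to open, so the reveals don't change that 3/4; it is now spread over the 1 remaining unopened door.
P(win by switching) = (3/4) · (1/1) = 3/4.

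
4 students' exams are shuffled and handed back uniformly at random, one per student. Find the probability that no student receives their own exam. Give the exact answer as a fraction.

3/8

This is the derangement probability: permutations of 4 with no fixed point.
D(4) = 4! · (1 − 1/1! + 1/2! − ··· + (−1)^4/4!) = 9.
P = 9/24 = 3/8.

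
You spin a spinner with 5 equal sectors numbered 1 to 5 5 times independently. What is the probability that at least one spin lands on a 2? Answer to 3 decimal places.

P(no spin lands on a 2) = (4/5)^5 ≈ 0.328.
P(at least one) = 1 − 0.328 = 0.672.

0.672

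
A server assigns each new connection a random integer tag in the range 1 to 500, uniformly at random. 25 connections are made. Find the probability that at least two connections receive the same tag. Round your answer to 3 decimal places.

0.457

It's easier to compute the probability that all 25 are distinct.
P(all distinct) = 500/500 · 499/500 · ··· · 476/500 ≈ 0.543.
So the probability of at least one match is 1 − 0.543 = 0.457.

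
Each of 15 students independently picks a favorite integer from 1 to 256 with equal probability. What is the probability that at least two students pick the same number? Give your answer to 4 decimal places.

0.3417

It's easier to compute the probability that all 15 are distinct.
P(all distinct) = 256/256 · 255/256 · ··· · 242/256 ≈ 0.6583.
So the probability of at least one match is 1 − 0.6583 = 0.3417.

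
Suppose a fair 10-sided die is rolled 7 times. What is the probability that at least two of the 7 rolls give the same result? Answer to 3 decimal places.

P(all 7 different) = 10/10 · 9/10 · ··· · 4/10 ≈ 0.060.
P(at least two equal) = 1 − 0.060 = 0.940.

0.940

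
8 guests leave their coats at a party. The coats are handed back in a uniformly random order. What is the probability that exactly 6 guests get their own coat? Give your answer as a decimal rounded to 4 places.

0.0007

Choose which 6 of the 8 are fixed: C(8,6) = 28 ways.
The remaining 2 must have no fixed point: D(2) = 1.
P = 28·1/40320 = 1/1440 ≈ 0.0007.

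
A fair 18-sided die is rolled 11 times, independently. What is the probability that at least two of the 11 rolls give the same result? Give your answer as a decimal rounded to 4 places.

P(all 11 different) = 18/18 · 17/18 · ··· · 8/18 ≈ 0.0198.
P(at least two equal) = 1 − 0.0198 = 0.9802.

0.9802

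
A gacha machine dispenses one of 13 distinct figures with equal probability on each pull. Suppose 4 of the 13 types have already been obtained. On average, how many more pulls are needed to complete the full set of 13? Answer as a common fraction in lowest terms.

92677/2520

Starting from 4 distinct types, each trial gives a new one with probability (13−i)/13 when i types are held, so the wait for the next new type is 13/(13−i).
E = 13/9 + 13/8 + 13/7 + 13/6 + 13/5 + 13/4 + 13/3 + 13/2 + 13/1 = 92677/2520.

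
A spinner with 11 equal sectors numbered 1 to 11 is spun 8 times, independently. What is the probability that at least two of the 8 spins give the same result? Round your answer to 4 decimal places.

0.9690

P(all 8 different) = 11/11 · 10/11 · ··· · 4/11 ≈ 0.0310.
P(at least two equal) = 1 − 0.0310 = 0.9690.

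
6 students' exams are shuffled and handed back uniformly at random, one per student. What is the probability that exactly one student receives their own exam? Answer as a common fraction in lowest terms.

11/30

Choose which one is fixed: C(6,1) = 6 ways.
The remaining 5 must have no fixed point: D(5) = 44.
P = 6·44/720 = 11/30.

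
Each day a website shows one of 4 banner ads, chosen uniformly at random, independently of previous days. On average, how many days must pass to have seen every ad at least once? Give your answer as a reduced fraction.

After i distinct types are collected, each trial gives a new one with probability (4−i)/4, so the expected wait for the next new type is 4/(4−i).
E = 4/4 + 4/3 + 4/2 + 4/1 = 25/3.

25/3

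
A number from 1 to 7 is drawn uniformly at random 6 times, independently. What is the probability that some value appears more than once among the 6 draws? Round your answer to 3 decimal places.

0.957

P(all 6 different) = 7/7 · 6/7 · ··· · 2/7 ≈ 0.043.
P(at least two equal) = 1 − 0.043 = 0.957.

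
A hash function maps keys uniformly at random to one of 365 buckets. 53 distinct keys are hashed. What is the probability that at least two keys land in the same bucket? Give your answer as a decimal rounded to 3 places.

It's easier to compute the probability that all 53 are distinct.
P(all distinct) = 365/365 · 364/365 · ··· · 313/365 ≈ 0.019.
So the probability of at least one match is 1 − 0.019 = 0.981.

0.981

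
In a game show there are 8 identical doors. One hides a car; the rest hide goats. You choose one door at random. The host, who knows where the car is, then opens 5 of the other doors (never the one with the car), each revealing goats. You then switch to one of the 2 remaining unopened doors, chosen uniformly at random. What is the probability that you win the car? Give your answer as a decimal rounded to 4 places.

Your original door holds the car with probability 1/8, so the other 7 collectively hold it with probability 7/8.
The host can always find 5 empty doors to open, so the reveals don't change that 7/8; it is now spread over the 2 remaining unopened doors.
P(win by switching) = (7/8) · (1/2) = 7/16 ≈ 0.4375.

0.4375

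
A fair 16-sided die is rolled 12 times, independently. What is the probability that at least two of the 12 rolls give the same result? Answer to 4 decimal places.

0.9969

P(all 12 different) = 16/16 · 15/16 · ··· · 5/16 ≈ 0.0031.
P(at least two equal) = 1 − 0.0031 = 0.9969.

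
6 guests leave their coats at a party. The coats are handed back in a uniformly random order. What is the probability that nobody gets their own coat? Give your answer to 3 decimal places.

0.368

This is the derangement probability: permutations of 6 with no fixed point.
D(6) = 6! · (1 − 1/1! + 1/2! − ··· + (−1)^6/6!) = 265.
P = 265/720 = 53/144 ≈ 0.368.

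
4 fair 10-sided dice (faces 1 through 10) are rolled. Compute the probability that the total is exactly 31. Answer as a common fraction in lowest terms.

11/500

There are 10^4 = 10000 equally likely outcomes.
The number of ordered 4-tuples from {1,…,10} summing to 31 is 220.
P(sum = 31) = 220/10000 = 11/500.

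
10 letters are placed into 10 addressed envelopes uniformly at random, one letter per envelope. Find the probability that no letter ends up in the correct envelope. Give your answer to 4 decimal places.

0.3679

This is the derangement probability: permutations of 10 with no fixed point.
D(10) = 10! · (1 − 1/1! + 1/2! − ··· + (−1)^10/10!) = 1334961.
P = 1334961/3628800 = 16481/44800 ≈ 0.3679.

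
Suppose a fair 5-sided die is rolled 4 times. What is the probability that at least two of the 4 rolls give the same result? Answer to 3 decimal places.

P(all 4 different) = 5/5 · 4/5 · ··· · 2/5 ≈ 0.192.
P(at least two equal) = 1 − 0.192 = 0.808.

0.808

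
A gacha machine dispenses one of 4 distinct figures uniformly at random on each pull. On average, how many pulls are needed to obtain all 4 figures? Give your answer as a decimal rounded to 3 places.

8.333

After i distinct types are collected, each trial gives a new one with probability (4−i)/4, so the expected wait for the next new type is 4/(4−i).
E = 4/4 + 4/3 + 4/2 + 4/1 = 25/3 ≈ 8.333.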